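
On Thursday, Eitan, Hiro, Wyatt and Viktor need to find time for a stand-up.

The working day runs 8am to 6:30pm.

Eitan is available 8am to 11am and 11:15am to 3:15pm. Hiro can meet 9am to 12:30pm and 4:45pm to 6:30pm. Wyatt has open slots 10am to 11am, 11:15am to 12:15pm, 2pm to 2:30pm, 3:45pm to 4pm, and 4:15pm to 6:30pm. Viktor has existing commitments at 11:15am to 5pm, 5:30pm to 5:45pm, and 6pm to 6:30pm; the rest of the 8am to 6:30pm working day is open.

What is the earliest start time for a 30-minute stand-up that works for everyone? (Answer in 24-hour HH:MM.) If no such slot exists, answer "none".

Viktor free within 08:00–18:30: 08:00–11:15, 17:00–17:30, 17:45–18:00.
Eitan ∩ Hiro: 09:00–11:00, 11:15–12:30.
Eitan ∩ Hiro ∩ Wyatt: 10:00–11:00, 11:15–12:15.
Eitan ∩ Hiro ∩ Wyatt ∩ Viktor: 10:00–11:00.
Windows ≥ 30 min: 10:00–11:00.
Earliest such window starts at 10:00.

10:00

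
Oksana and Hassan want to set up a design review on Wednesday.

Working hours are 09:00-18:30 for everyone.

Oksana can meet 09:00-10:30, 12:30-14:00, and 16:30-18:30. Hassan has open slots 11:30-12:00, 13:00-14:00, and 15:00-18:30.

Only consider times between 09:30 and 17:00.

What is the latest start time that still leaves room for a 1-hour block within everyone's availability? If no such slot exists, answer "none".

13:00

Oksana ∩ Hassan: 13:00–14:00, 16:30–18:30.
Restricted to 09:30–17:00: 13:00–14:00, 16:30–17:00.
Windows ≥ 60 min: 13:00–14:00.
Latest start in the last window 13:00–14:00 is 14:00 − 60 min = 13:00.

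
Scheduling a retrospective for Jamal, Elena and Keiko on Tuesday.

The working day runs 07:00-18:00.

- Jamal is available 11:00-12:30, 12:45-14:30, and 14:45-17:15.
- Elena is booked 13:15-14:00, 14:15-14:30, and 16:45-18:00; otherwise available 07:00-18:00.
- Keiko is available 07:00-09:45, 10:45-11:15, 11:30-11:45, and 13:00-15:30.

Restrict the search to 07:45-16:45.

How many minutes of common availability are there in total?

Elena free within 07:00–18:00: 07:00–13:15, 14:00–14:15, 14:30–16:45.
Jamal ∩ Elena: 11:00–12:30, 12:45–13:15, 14:00–14:15, 14:45–16:45.
Jamal ∩ Elena ∩ Keiko: 11:00–11:15, 11:30–11:45, 13:00–13:15, 14:00–14:15, 14:45–15:30.
Restricted to 07:45–16:45: 11:00–11:15, 11:30–11:45, 13:00–13:15, 14:00–14:15, 14:45–15:30.
Total common minutes: 15 + 15 + 15 + 15 + 45 = 105.

105 minutes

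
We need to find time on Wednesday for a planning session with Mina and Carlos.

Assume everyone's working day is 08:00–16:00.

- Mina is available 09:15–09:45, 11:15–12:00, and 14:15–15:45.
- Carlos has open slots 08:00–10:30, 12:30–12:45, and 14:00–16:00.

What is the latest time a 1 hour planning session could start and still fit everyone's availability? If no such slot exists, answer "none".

Mina ∩ Carlos: 09:15–09:45, 14:15–15:45.
Windows ≥ 60 min: 14:15–15:45.
Latest start in the last window 14:15–15:45 is 15:45 − 60 min = 14:45.

14:45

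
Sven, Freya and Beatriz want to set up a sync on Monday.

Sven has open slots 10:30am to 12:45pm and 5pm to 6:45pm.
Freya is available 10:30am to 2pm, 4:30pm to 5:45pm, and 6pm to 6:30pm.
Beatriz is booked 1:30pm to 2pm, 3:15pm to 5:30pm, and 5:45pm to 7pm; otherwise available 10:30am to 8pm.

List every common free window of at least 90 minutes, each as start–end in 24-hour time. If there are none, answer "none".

Beatriz free within 10:30–20:00: 10:30–13:30, 14:00–15:15, 17:30–17:45, 19:00–20:00.
Sven ∩ Freya: 10:30–12:45, 17:00–17:45, 18:00–18:30.
Sven ∩ Freya ∩ Beatriz: 10:30–12:45, 17:30–17:45.
Windows ≥ 90 min: 10:30–12:45.

10:30–12:45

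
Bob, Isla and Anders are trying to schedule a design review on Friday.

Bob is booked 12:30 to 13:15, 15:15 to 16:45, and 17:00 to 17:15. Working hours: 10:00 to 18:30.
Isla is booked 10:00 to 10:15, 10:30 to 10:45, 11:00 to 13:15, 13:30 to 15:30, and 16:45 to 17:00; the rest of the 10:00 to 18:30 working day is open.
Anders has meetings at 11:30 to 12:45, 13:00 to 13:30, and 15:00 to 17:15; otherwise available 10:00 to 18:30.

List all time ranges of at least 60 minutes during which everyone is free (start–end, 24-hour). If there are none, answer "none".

Bob free within 10:00–18:30: 10:00–12:30, 13:15–15:15, 16:45–17:00, 17:15–18:30.
Isla free within 10:00–18:30: 10:15–10:30, 10:45–11:00, 13:15–13:30, 15:30–16:45, 17:00–18:30.
Anders free within 10:00–18:30: 10:00–11:30, 12:45–13:00, 13:30–15:00, 17:15–18:30.
Bob ∩ Isla: 10:15–10:30, 10:45–11:00, 13:15–13:30, 17:15–18:30.
Bob ∩ Isla ∩ Anders: 10:15–10:30, 10:45–11:00, 17:15–18:30.
Windows ≥ 60 min: 17:15–18:30.

17:15–18:30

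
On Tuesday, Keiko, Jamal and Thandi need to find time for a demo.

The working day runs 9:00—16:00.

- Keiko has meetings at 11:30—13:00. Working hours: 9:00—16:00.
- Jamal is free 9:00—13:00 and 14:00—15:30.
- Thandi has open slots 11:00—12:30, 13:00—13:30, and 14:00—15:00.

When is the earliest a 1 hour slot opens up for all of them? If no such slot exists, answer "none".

14:00

Keiko free within 09:00–16:00: 09:00–11:30, 13:00–16:00.
Keiko ∩ Jamal: 09:00–11:30, 14:00–15:30.
Keiko ∩ Jamal ∩ Thandi: 11:00–11:30, 14:00–15:00.
Windows ≥ 60 min: 14:00–15:00.
Earliest such window starts at 14:00.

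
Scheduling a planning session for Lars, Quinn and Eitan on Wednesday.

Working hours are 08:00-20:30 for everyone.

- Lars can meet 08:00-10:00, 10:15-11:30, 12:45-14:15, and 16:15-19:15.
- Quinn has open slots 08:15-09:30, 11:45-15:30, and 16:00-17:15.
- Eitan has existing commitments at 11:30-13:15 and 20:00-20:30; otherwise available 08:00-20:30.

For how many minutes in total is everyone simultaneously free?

195 minutes

Eitan free within 08:00–20:30: 08:00–11:30, 13:15–20:00.
Lars ∩ Quinn: 08:15–09:30, 12:45–14:15, 16:15–17:15.
Lars ∩ Quinn ∩ Eitan: 08:15–09:30, 13:15–14:15, 16:15–17:15.
Total common minutes: 75 + 60 + 60 = 195.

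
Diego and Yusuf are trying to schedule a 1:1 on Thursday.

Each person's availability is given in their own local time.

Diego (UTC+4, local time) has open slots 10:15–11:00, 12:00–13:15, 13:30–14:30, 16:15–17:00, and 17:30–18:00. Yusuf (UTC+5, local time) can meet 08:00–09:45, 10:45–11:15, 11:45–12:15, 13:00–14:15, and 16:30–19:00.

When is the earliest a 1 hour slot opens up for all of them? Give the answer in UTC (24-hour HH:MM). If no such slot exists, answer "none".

Diego → UTC: 06:15–07:00, 08:00–09:15, 09:30–10:30, 12:15–13:00, 13:30–14:00.
Yusuf → UTC: 03:00–04:45, 05:45–06:15, 06:45–07:15, 08:00–09:15, 11:30–14:00.
Diego ∩ Yusuf: 06:45–07:00, 08:00–09:15, 12:15–13:00, 13:30–14:00.
Windows ≥ 60 min: 08:00–09:15.
Earliest such window starts at 08:00.

08:00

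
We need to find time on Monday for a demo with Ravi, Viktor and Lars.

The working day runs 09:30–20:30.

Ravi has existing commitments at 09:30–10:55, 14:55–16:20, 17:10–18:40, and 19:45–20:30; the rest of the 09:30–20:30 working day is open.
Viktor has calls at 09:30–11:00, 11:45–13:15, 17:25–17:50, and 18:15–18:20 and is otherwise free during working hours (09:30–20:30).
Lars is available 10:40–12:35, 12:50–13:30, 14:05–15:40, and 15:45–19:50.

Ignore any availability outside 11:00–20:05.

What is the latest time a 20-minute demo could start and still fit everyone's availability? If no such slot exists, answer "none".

Ravi free within 09:30–20:30: 10:55–14:55, 16:20–17:10, 18:40–19:45.
Viktor free within 09:30–20:30: 11:00–11:45, 13:15–17:25, 17:50–18:15, 18:20–20:30.
Ravi ∩ Viktor: 11:00–11:45, 13:15–14:55, 16:20–17:10, 18:40–19:45.
Ravi ∩ Viktor ∩ Lars: 11:00–11:45, 13:15–13:30, 14:05–14:55, 16:20–17:10, 18:40–19:45.
Restricted to 11:00–20:05: 11:00–11:45, 13:15–13:30, 14:05–14:55, 16:20–17:10, 18:40–19:45.
Windows ≥ 20 min: 11:00–11:45, 14:05–14:55, 16:20–17:10, 18:40–19:45.
Latest start in the last window 18:40–19:45 is 19:45 − 20 min = 19:25.

19:25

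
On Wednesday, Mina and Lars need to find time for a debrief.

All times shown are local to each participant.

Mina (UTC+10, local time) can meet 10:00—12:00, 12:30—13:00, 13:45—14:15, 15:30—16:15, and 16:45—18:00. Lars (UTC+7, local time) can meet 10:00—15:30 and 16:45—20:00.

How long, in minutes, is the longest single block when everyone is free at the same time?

Mina → UTC: 00:00–02:00, 02:30–03:00, 03:45–04:15, 05:30–06:15, 06:45–08:00.
Lars → UTC: 03:00–08:30, 09:45–13:00.
Mina ∩ Lars: 03:45–04:15, 05:30–06:15, 06:45–08:00.
Common window lengths: 30, 45, 75 min; longest is 75.

75 minutes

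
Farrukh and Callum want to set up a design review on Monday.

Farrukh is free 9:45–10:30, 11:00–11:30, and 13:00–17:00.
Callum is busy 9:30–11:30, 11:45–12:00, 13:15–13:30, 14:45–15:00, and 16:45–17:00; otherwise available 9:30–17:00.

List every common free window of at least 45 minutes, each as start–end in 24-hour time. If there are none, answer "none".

Callum free within 09:30–17:00: 11:30–11:45, 12:00–13:15, 13:30–14:45, 15:00–16:45.
Farrukh ∩ Callum: 13:00–13:15, 13:30–14:45, 15:00–16:45.
Windows ≥ 45 min: 13:30–14:45, 15:00–16:45.

13:30–14:45, 15:00–16:45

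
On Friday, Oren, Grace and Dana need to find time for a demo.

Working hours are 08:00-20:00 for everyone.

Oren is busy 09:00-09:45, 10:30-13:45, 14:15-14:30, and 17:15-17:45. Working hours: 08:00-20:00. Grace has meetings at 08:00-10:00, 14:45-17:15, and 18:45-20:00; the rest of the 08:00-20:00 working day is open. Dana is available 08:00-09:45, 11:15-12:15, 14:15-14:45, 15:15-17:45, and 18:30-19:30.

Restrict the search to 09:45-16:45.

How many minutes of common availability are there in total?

15 minutes

Oren free within 08:00–20:00: 08:00–09:00, 09:45–10:30, 13:45–14:15, 14:30–17:15, 17:45–20:00.
Grace free within 08:00–20:00: 10:00–14:45, 17:15–18:45.
Oren ∩ Grace: 10:00–10:30, 13:45–14:15, 14:30–14:45, 17:45–18:45.
Oren ∩ Grace ∩ Dana: 14:30–14:45, 18:30–18:45.
Restricted to 09:45–16:45: 14:30–14:45.
Total common minutes: 15.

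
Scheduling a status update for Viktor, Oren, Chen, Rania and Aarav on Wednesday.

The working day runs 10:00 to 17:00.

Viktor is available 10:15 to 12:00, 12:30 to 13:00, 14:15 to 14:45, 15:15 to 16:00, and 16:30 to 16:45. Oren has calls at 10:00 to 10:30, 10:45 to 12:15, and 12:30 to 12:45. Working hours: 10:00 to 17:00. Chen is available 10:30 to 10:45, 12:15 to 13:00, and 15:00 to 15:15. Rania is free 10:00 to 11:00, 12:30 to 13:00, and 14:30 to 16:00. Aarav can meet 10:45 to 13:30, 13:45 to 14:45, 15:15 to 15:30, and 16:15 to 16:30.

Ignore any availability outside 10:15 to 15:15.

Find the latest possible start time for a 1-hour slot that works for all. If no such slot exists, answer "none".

Oren free within 10:00–17:00: 10:30–10:45, 12:15–12:30, 12:45–17:00.
Viktor ∩ Oren: 10:30–10:45, 12:45–13:00, 14:15–14:45, 15:15–16:00, 16:30–16:45.
Viktor ∩ Oren ∩ Chen: 10:30–10:45, 12:45–13:00.
Viktor ∩ Oren ∩ Chen ∩ Rania: 10:30–10:45, 12:45–13:00.
Viktor ∩ Oren ∩ Chen ∩ Rania ∩ Aarav: 12:45–13:00.
Restricted to 10:15–15:15: 12:45–13:00.
Windows ≥ 60 min: (none).

none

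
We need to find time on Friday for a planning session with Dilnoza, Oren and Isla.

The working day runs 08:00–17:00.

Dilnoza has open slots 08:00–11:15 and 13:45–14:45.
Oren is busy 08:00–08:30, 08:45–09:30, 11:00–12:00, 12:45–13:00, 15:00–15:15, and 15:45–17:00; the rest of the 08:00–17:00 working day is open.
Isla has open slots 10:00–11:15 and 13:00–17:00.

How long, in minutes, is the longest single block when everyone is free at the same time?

60 minutes

Oren free within 08:00–17:00: 08:30–08:45, 09:30–11:00, 12:00–12:45, 13:00–15:00, 15:15–15:45.
Dilnoza ∩ Oren: 08:30–08:45, 09:30–11:00, 13:45–14:45.
Dilnoza ∩ Oren ∩ Isla: 10:00–11:00, 13:45–14:45.
Common window lengths: 60, 60 min; longest is 60.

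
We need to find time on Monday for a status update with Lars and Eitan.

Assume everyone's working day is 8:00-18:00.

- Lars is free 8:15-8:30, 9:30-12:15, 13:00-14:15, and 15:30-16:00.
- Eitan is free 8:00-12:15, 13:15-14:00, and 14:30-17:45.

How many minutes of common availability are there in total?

Lars ∩ Eitan: 08:15–08:30, 09:30–12:15, 13:15–14:00, 15:30–16:00.
Total common minutes: 15 + 165 + 45 + 30 = 255.

255 minutes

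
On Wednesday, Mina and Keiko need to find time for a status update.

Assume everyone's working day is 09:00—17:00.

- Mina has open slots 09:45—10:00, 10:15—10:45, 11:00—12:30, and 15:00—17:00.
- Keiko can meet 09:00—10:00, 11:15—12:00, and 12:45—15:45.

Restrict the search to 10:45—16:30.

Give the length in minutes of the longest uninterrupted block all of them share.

Mina ∩ Keiko: 09:45–10:00, 11:15–12:00, 15:00–15:45.
Restricted to 10:45–16:30: 11:15–12:00, 15:00–15:45.
Common window lengths: 45, 45 min; longest is 45.

45 minutes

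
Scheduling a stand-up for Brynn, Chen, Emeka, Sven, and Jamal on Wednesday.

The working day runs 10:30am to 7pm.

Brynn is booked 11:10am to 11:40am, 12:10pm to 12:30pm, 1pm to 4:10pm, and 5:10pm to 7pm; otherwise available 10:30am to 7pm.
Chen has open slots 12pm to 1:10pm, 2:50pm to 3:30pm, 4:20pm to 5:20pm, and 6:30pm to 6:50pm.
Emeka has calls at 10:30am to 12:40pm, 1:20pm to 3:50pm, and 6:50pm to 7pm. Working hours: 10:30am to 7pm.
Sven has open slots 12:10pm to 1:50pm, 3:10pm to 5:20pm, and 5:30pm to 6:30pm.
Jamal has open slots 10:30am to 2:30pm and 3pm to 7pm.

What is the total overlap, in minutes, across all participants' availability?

70 minutes

Brynn free within 10:30–19:00: 10:30–11:10, 11:40–12:10, 12:30–13:00, 16:10–17:10.
Emeka free within 10:30–19:00: 12:40–13:20, 15:50–18:50.
Brynn ∩ Chen: 12:00–12:10, 12:30–13:00, 16:20–17:10.
Brynn ∩ Chen ∩ Emeka: 12:40–13:00, 16:20–17:10.
Brynn ∩ Chen ∩ Emeka ∩ Sven: 12:40–13:00, 16:20–17:10.
Brynn ∩ Chen ∩ Emeka ∩ Sven ∩ Jamal: 12:40–13:00, 16:20–17:10.
Total common minutes: 20 + 50 = 70.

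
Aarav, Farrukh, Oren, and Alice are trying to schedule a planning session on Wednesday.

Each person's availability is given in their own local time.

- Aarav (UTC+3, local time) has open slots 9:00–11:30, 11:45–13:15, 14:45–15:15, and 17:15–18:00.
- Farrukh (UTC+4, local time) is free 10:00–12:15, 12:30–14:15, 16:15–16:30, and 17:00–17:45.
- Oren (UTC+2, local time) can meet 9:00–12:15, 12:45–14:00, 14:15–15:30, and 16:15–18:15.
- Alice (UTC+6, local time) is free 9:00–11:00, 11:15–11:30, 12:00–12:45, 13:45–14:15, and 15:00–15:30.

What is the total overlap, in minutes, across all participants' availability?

Aarav → UTC: 06:00–08:30, 08:45–10:15, 11:45–12:15, 14:15–15:00.
Farrukh → UTC: 06:00–08:15, 08:30–10:15, 12:15–12:30, 13:00–13:45.
Oren → UTC: 07:00–10:15, 10:45–12:00, 12:15–13:30, 14:15–16:15.
Alice → UTC: 03:00–05:00, 05:15–05:30, 06:00–06:45, 07:45–08:15, 09:00–09:30.
Aarav ∩ Farrukh: 06:00–08:15, 08:45–10:15.
Aarav ∩ Farrukh ∩ Oren: 07:00–08:15, 08:45–10:15.
Aarav ∩ Farrukh ∩ Oren ∩ Alice: 07:45–08:15, 09:00–09:30.
Total common minutes: 30 + 30 = 60.

60 minutes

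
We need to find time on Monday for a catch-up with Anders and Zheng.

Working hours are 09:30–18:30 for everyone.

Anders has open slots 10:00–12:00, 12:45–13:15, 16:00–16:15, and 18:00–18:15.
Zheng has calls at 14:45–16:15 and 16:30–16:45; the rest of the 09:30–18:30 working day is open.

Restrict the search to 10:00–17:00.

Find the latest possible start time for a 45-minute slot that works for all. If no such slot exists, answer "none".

11:15

Zheng free within 09:30–18:30: 09:30–14:45, 16:15–16:30, 16:45–18:30.
Anders ∩ Zheng: 10:00–12:00, 12:45–13:15, 18:00–18:15.
Restricted to 10:00–17:00: 10:00–12:00, 12:45–13:15.
Windows ≥ 45 min: 10:00–12:00.
Latest start in the last window 10:00–12:00 is 12:00 − 45 min = 11:15.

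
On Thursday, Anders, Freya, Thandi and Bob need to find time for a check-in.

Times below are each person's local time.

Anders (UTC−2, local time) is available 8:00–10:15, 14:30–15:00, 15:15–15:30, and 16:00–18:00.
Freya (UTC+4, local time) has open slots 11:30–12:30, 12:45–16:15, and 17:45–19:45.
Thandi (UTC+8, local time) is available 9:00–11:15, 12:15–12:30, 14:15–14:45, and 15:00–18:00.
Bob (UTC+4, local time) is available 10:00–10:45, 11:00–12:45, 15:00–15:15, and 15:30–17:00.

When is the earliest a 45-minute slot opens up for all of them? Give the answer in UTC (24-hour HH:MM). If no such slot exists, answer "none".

Anders → UTC: 10:00–12:15, 16:30–17:00, 17:15–17:30, 18:00–20:00.
Freya → UTC: 07:30–08:30, 08:45–12:15, 13:45–15:45.
Thandi → UTC: 01:00–03:15, 04:15–04:30, 06:15–06:45, 07:00–10:00.
Bob → UTC: 06:00–06:45, 07:00–08:45, 11:00–11:15, 11:30–13:00.
Anders ∩ Freya: 10:00–12:15.
Anders ∩ Freya ∩ Thandi: (none).
Anders ∩ Freya ∩ Thandi ∩ Bob: (none).
Windows ≥ 45 min: (none).

none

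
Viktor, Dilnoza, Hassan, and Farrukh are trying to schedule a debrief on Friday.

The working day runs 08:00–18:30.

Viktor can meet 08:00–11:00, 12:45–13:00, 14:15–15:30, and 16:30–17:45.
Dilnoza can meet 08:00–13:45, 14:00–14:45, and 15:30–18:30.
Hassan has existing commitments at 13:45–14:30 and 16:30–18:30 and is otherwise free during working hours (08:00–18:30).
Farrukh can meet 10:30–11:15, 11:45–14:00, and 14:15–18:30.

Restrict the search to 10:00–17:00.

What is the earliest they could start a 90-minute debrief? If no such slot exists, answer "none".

Hassan free within 08:00–18:30: 08:00–13:45, 14:30–16:30.
Viktor ∩ Dilnoza: 08:00–11:00, 12:45–13:00, 14:15–14:45, 16:30–17:45.
Viktor ∩ Dilnoza ∩ Hassan: 08:00–11:00, 12:45–13:00, 14:30–14:45.
Viktor ∩ Dilnoza ∩ Hassan ∩ Farrukh: 10:30–11:00, 12:45–13:00, 14:30–14:45.
Restricted to 10:00–17:00: 10:30–11:00, 12:45–13:00, 14:30–14:45.
Windows ≥ 90 min: (none).

none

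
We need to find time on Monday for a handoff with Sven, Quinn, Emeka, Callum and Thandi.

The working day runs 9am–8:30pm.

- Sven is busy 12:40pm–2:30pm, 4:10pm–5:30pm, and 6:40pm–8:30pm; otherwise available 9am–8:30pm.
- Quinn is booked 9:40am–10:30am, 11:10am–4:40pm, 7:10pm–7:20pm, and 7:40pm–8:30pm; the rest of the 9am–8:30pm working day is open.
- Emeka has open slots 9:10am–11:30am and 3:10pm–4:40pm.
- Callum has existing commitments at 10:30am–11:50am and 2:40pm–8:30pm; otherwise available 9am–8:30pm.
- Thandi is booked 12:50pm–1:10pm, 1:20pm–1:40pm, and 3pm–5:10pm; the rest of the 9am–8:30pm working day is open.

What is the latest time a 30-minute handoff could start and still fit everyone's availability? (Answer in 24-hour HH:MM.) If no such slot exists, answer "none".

09:10

Sven free within 09:00–20:30: 09:00–12:40, 14:30–16:10, 17:30–18:40.
Quinn free within 09:00–20:30: 09:00–09:40, 10:30–11:10, 16:40–19:10, 19:20–19:40.
Callum free within 09:00–20:30: 09:00–10:30, 11:50–14:40.
Thandi free within 09:00–20:30: 09:00–12:50, 13:10–13:20, 13:40–15:00, 17:10–20:30.
Sven ∩ Quinn: 09:00–09:40, 10:30–11:10, 17:30–18:40.
Sven ∩ Quinn ∩ Emeka: 09:10–09:40, 10:30–11:10.
Sven ∩ Quinn ∩ Emeka ∩ Callum: 09:10–09:40.
Sven ∩ Quinn ∩ Emeka ∩ Callum ∩ Thandi: 09:10–09:40.
Windows ≥ 30 min: 09:10–09:40.
Latest start in the last window 09:10–09:40 is 09:40 − 30 min = 09:10.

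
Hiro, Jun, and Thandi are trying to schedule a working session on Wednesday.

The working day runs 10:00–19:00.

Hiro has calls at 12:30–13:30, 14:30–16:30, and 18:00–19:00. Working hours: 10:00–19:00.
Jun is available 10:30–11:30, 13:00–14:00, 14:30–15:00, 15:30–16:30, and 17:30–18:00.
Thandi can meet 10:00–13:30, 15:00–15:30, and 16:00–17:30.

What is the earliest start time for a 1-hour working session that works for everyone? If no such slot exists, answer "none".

10:30

Hiro free within 10:00–19:00: 10:00–12:30, 13:30–14:30, 16:30–18:00.
Hiro ∩ Jun: 10:30–11:30, 13:30–14:00, 17:30–18:00.
Hiro ∩ Jun ∩ Thandi: 10:30–11:30.
Windows ≥ 60 min: 10:30–11:30.
Earliest such window starts at 10:30.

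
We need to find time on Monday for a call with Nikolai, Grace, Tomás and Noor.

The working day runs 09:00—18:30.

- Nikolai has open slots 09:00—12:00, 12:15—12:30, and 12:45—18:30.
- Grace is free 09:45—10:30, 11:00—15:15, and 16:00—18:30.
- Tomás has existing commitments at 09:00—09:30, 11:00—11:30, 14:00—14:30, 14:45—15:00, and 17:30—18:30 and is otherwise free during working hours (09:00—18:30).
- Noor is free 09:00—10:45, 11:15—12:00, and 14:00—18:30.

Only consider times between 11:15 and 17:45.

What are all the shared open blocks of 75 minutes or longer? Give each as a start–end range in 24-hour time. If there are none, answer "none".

Tomás free within 09:00–18:30: 09:30–11:00, 11:30–14:00, 14:30–14:45, 15:00–17:30.
Nikolai ∩ Grace: 09:45–10:30, 11:00–12:00, 12:15–12:30, 12:45–15:15, 16:00–18:30.
Nikolai ∩ Grace ∩ Tomás: 09:45–10:30, 11:30–12:00, 12:15–12:30, 12:45–14:00, 14:30–14:45, 15:00–15:15, 16:00–17:30.
Nikolai ∩ Grace ∩ Tomás ∩ Noor: 09:45–10:30, 11:30–12:00, 14:30–14:45, 15:00–15:15, 16:00–17:30.
Restricted to 11:15–17:45: 11:30–12:00, 14:30–14:45, 15:00–15:15, 16:00–17:30.
Windows ≥ 75 min: 16:00–17:30.

16:00–17:30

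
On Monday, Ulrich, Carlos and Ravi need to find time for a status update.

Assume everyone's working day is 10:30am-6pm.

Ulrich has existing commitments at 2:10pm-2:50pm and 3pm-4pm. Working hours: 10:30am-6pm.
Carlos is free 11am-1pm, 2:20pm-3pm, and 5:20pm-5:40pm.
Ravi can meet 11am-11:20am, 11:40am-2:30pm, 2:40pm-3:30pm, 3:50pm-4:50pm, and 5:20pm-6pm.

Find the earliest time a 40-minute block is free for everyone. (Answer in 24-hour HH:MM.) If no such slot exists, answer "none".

Ulrich free within 10:30–18:00: 10:30–14:10, 14:50–15:00, 16:00–18:00.
Ulrich ∩ Carlos: 11:00–13:00, 14:50–15:00, 17:20–17:40.
Ulrich ∩ Carlos ∩ Ravi: 11:00–11:20, 11:40–13:00, 14:50–15:00, 17:20–17:40.
Windows ≥ 40 min: 11:40–13:00.
Earliest such window starts at 11:40.

11:40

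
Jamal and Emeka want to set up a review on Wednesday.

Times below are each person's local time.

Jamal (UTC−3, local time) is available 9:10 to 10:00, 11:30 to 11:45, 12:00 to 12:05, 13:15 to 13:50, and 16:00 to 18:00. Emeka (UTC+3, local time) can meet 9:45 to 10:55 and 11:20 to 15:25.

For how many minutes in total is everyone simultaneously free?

Jamal → UTC: 12:10–13:00, 14:30–14:45, 15:00–15:05, 16:15–16:50, 19:00–21:00.
Emeka → UTC: 06:45–07:55, 08:20–12:25.
Jamal ∩ Emeka: 12:10–12:25.
Total common minutes: 15.

15 minutes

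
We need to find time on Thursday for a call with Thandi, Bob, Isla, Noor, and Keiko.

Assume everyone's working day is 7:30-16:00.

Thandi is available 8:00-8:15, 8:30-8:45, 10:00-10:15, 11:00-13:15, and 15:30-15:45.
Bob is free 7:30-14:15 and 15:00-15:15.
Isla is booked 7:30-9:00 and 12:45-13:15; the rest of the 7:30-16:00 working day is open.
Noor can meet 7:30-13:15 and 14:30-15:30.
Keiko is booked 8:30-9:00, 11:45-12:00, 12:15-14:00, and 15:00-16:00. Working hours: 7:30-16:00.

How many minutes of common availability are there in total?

75 minutes

Isla free within 07:30–16:00: 09:00–12:45, 13:15–16:00.
Keiko free within 07:30–16:00: 07:30–08:30, 09:00–11:45, 12:00–12:15, 14:00–15:00.
Thandi ∩ Bob: 08:00–08:15, 08:30–08:45, 10:00–10:15, 11:00–13:15.
Thandi ∩ Bob ∩ Isla: 10:00–10:15, 11:00–12:45.
Thandi ∩ Bob ∩ Isla ∩ Noor: 10:00–10:15, 11:00–12:45.
Thandi ∩ Bob ∩ Isla ∩ Noor ∩ Keiko: 10:00–10:15, 11:00–11:45, 12:00–12:15.
Total common minutes: 15 + 45 + 15 = 75.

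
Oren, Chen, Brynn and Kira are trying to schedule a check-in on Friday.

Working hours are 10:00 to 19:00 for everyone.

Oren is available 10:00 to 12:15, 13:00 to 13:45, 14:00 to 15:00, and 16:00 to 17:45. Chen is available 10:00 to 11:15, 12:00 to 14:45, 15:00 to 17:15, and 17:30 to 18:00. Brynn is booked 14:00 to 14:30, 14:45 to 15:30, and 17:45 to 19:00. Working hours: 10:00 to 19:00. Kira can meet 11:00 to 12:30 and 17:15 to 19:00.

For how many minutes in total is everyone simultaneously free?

Brynn free within 10:00–19:00: 10:00–14:00, 14:30–14:45, 15:30–17:45.
Oren ∩ Chen: 10:00–11:15, 12:00–12:15, 13:00–13:45, 14:00–14:45, 16:00–17:15, 17:30–17:45.
Oren ∩ Chen ∩ Brynn: 10:00–11:15, 12:00–12:15, 13:00–13:45, 14:30–14:45, 16:00–17:15, 17:30–17:45.
Oren ∩ Chen ∩ Brynn ∩ Kira: 11:00–11:15, 12:00–12:15, 17:30–17:45.
Total common minutes: 15 + 15 + 15 = 45.

45 minutes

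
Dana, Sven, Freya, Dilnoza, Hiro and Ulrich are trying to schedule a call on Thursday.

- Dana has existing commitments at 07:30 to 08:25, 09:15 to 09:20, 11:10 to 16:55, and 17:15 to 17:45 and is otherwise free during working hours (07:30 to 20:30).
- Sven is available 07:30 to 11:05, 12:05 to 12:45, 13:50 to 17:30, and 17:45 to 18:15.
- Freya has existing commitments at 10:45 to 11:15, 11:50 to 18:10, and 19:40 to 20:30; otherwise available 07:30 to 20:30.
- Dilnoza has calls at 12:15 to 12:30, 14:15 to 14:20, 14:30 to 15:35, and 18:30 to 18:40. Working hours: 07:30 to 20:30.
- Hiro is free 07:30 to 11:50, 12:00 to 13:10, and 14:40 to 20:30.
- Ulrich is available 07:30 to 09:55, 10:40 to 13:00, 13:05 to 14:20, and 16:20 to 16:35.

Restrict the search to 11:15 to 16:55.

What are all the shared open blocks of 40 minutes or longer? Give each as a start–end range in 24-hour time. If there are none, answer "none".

Dana free within 07:30–20:30: 08:25–09:15, 09:20–11:10, 16:55–17:15, 17:45–20:30.
Freya free within 07:30–20:30: 07:30–10:45, 11:15–11:50, 18:10–19:40.
Dilnoza free within 07:30–20:30: 07:30–12:15, 12:30–14:15, 14:20–14:30, 15:35–18:30, 18:40–20:30.
Dana ∩ Sven: 08:25–09:15, 09:20–11:05, 16:55–17:15, 17:45–18:15.
Dana ∩ Sven ∩ Freya: 08:25–09:15, 09:20–10:45, 18:10–18:15.
Dana ∩ Sven ∩ Freya ∩ Dilnoza: 08:25–09:15, 09:20–10:45, 18:10–18:15.
Dana ∩ Sven ∩ Freya ∩ Dilnoza ∩ Hiro: 08:25–09:15, 09:20–10:45, 18:10–18:15.
Dana ∩ Sven ∩ Freya ∩ Dilnoza ∩ Hiro ∩ Ulrich: 08:25–09:15, 09:20–09:55, 10:40–10:45.
Restricted to 11:15–16:55: (none).
Windows ≥ 40 min: (none).

none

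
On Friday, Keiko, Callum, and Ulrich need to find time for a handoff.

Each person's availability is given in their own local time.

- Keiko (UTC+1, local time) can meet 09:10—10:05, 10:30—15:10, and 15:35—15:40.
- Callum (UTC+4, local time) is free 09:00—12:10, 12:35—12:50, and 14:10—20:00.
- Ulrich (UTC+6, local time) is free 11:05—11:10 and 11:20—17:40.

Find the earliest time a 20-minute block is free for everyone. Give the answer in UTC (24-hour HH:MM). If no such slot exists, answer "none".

10:10

Keiko → UTC: 08:10–09:05, 09:30–14:10, 14:35–14:40.
Callum → UTC: 05:00–08:10, 08:35–08:50, 10:10–16:00.
Ulrich → UTC: 05:05–05:10, 05:20–11:40.
Keiko ∩ Callum: 08:35–08:50, 10:10–14:10, 14:35–14:40.
Keiko ∩ Callum ∩ Ulrich: 08:35–08:50, 10:10–11:40.
Windows ≥ 20 min: 10:10–11:40.
Earliest such window starts at 10:10.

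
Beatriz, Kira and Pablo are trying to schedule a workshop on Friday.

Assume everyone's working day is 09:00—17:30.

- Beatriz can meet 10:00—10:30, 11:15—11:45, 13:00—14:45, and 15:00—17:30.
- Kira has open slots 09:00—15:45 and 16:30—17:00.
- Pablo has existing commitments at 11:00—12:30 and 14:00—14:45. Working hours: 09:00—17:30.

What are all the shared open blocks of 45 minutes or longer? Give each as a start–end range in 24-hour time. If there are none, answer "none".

13:00–14:00, 15:00–15:45

Pablo free within 09:00–17:30: 09:00–11:00, 12:30–14:00, 14:45–17:30.
Beatriz ∩ Kira: 10:00–10:30, 11:15–11:45, 13:00–14:45, 15:00–15:45, 16:30–17:00.
Beatriz ∩ Kira ∩ Pablo: 10:00–10:30, 13:00–14:00, 15:00–15:45, 16:30–17:00.
Windows ≥ 45 min: 13:00–14:00, 15:00–15:45.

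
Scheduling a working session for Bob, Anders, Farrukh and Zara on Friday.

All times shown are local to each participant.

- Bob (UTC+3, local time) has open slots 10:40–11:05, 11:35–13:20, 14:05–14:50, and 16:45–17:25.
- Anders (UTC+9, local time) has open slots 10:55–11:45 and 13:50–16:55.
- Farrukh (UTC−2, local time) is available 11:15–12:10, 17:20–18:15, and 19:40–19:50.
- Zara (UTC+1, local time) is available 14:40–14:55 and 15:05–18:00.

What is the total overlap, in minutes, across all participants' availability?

Bob → UTC: 07:40–08:05, 08:35–10:20, 11:05–11:50, 13:45–14:25.
Anders → UTC: 01:55–02:45, 04:50–07:55.
Farrukh → UTC: 13:15–14:10, 19:20–20:15, 21:40–21:50.
Zara → UTC: 13:40–13:55, 14:05–17:00.
Bob ∩ Anders: 07:40–07:55.
Bob ∩ Anders ∩ Farrukh: (none).
Bob ∩ Anders ∩ Farrukh ∩ Zara: (none).
Total common minutes: 0.

0 minutes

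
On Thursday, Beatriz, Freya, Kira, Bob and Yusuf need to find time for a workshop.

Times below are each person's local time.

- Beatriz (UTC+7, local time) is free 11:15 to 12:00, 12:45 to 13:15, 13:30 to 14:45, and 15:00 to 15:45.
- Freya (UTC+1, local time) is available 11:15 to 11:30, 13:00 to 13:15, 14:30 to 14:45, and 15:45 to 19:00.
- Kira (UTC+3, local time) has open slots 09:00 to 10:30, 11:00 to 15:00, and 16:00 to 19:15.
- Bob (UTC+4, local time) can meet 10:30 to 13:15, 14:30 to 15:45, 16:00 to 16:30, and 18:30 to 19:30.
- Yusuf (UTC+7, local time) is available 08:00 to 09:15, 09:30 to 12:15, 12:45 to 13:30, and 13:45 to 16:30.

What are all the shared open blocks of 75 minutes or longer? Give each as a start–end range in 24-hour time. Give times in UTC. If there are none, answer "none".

Beatriz → UTC: 04:15–05:00, 05:45–06:15, 06:30–07:45, 08:00–08:45.
Freya → UTC: 10:15–10:30, 12:00–12:15, 13:30–13:45, 14:45–18:00.
Kira → UTC: 06:00–07:30, 08:00–12:00, 13:00–16:15.
Bob → UTC: 06:30–09:15, 10:30–11:45, 12:00–12:30, 14:30–15:30.
Yusuf → UTC: 01:00–02:15, 02:30–05:15, 05:45–06:30, 06:45–09:30.
Beatriz ∩ Freya: (none).
Beatriz ∩ Freya ∩ Kira: (none).
Beatriz ∩ Freya ∩ Kira ∩ Bob: (none).
Beatriz ∩ Freya ∩ Kira ∩ Bob ∩ Yusuf: (none).
Windows ≥ 75 min: (none).

none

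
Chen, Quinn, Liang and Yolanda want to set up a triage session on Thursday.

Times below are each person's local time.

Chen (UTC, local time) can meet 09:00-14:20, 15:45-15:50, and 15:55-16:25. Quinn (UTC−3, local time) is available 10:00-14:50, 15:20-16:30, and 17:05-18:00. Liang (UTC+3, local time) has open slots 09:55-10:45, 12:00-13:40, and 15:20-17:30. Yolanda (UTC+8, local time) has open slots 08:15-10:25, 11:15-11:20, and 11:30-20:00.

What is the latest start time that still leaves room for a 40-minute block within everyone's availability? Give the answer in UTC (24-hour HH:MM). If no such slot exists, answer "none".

none

Chen → UTC: 09:00–14:20, 15:45–15:50, 15:55–16:25.
Quinn → UTC: 13:00–17:50, 18:20–19:30, 20:05–21:00.
Liang → UTC: 06:55–07:45, 09:00–10:40, 12:20–14:30.
Yolanda → UTC: 00:15–02:25, 03:15–03:20, 03:30–12:00.
Chen ∩ Quinn: 13:00–14:20, 15:45–15:50, 15:55–16:25.
Chen ∩ Quinn ∩ Liang: 13:00–14:20.
Chen ∩ Quinn ∩ Liang ∩ Yolanda: (none).
Windows ≥ 40 min: (none).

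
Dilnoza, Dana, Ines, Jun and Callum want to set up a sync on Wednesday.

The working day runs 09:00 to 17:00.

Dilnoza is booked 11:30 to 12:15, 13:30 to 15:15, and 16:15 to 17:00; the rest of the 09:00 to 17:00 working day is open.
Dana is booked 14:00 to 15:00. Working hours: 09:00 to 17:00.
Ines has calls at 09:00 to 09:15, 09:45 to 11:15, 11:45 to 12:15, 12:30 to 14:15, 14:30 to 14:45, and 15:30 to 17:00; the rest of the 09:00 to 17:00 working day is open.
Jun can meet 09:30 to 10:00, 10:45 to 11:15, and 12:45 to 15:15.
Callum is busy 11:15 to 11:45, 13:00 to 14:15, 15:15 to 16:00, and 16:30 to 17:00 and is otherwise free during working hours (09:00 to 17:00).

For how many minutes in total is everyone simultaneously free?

Dilnoza free within 09:00–17:00: 09:00–11:30, 12:15–13:30, 15:15–16:15.
Dana free within 09:00–17:00: 09:00–14:00, 15:00–17:00.
Ines free within 09:00–17:00: 09:15–09:45, 11:15–11:45, 12:15–12:30, 14:15–14:30, 14:45–15:30.
Callum free within 09:00–17:00: 09:00–11:15, 11:45–13:00, 14:15–15:15, 16:00–16:30.
Dilnoza ∩ Dana: 09:00–11:30, 12:15–13:30, 15:15–16:15.
Dilnoza ∩ Dana ∩ Ines: 09:15–09:45, 11:15–11:30, 12:15–12:30, 15:15–15:30.
Dilnoza ∩ Dana ∩ Ines ∩ Jun: 09:30–09:45.
Dilnoza ∩ Dana ∩ Ines ∩ Jun ∩ Callum: 09:30–09:45.
Total common minutes: 15.

15 minutes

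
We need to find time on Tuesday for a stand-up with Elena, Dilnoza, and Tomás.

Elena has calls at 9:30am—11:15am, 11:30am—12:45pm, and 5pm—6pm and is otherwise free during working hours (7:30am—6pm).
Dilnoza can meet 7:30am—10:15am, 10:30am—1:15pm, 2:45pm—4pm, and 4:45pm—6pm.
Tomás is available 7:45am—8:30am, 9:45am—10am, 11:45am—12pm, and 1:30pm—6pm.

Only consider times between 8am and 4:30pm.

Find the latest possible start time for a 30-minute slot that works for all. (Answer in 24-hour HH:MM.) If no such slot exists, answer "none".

Elena free within 07:30–18:00: 07:30–09:30, 11:15–11:30, 12:45–17:00.
Elena ∩ Dilnoza: 07:30–09:30, 11:15–11:30, 12:45–13:15, 14:45–16:00, 16:45–17:00.
Elena ∩ Dilnoza ∩ Tomás: 07:45–08:30, 14:45–16:00, 16:45–17:00.
Restricted to 08:00–16:30: 08:00–08:30, 14:45–16:00.
Windows ≥ 30 min: 08:00–08:30, 14:45–16:00.
Latest start in the last window 14:45–16:00 is 16:00 − 30 min = 15:30.

15:30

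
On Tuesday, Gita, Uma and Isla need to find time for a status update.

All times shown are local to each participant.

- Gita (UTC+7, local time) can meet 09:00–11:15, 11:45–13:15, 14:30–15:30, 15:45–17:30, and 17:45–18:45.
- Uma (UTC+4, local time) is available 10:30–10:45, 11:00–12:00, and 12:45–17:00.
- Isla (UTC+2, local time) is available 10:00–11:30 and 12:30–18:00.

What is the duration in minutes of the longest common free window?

60 minutes

Gita → UTC: 02:00–04:15, 04:45–06:15, 07:30–08:30, 08:45–10:30, 10:45–11:45.
Uma → UTC: 06:30–06:45, 07:00–08:00, 08:45–13:00.
Isla → UTC: 08:00–09:30, 10:30–16:00.
Gita ∩ Uma: 07:30–08:00, 08:45–10:30, 10:45–11:45.
Gita ∩ Uma ∩ Isla: 08:45–09:30, 10:45–11:45.
Common window lengths: 45, 60 min; longest is 60.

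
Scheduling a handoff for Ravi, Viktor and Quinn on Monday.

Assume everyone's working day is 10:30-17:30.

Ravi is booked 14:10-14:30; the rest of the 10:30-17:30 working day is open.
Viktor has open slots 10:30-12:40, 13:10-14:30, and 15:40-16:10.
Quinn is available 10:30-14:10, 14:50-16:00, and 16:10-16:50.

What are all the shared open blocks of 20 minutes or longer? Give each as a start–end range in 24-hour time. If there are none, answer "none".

10:30–12:40, 13:10–14:10, 15:40–16:00

Ravi free within 10:30–17:30: 10:30–14:10, 14:30–17:30.
Ravi ∩ Viktor: 10:30–12:40, 13:10–14:10, 15:40–16:10.
Ravi ∩ Viktor ∩ Quinn: 10:30–12:40, 13:10–14:10, 15:40–16:00.
Windows ≥ 20 min: 10:30–12:40, 13:10–14:10, 15:40–16:00.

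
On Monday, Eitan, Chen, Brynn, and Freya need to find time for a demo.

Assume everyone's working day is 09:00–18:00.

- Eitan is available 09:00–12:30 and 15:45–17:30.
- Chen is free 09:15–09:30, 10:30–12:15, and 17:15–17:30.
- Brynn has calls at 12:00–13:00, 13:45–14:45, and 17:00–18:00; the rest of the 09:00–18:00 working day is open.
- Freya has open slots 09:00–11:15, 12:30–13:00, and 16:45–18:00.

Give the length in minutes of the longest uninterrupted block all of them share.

45 minutes

Brynn free within 09:00–18:00: 09:00–12:00, 13:00–13:45, 14:45–17:00.
Eitan ∩ Chen: 09:15–09:30, 10:30–12:15, 17:15–17:30.
Eitan ∩ Chen ∩ Brynn: 09:15–09:30, 10:30–12:00.
Eitan ∩ Chen ∩ Brynn ∩ Freya: 09:15–09:30, 10:30–11:15.
Common window lengths: 15, 45 min; longest is 45.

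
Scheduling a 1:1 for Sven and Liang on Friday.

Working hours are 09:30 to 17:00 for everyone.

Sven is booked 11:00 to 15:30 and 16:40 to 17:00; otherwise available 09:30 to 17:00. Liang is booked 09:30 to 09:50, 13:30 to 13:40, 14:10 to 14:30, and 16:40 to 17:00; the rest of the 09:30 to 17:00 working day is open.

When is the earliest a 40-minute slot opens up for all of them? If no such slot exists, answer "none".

09:50

Sven free within 09:30–17:00: 09:30–11:00, 15:30–16:40.
Liang free within 09:30–17:00: 09:50–13:30, 13:40–14:10, 14:30–16:40.
Sven ∩ Liang: 09:50–11:00, 15:30–16:40.
Windows ≥ 40 min: 09:50–11:00, 15:30–16:40.
Earliest such window starts at 09:50.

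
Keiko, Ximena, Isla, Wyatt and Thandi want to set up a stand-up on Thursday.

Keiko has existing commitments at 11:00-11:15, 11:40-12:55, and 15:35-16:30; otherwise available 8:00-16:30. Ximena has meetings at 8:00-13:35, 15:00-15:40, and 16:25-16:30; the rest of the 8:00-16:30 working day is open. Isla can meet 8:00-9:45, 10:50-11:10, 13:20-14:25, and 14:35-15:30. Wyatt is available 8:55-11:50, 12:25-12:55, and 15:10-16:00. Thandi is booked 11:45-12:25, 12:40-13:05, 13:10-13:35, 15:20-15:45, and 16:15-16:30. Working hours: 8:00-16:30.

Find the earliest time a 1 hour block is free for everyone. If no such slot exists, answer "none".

none

Keiko free within 08:00–16:30: 08:00–11:00, 11:15–11:40, 12:55–15:35.
Ximena free within 08:00–16:30: 13:35–15:00, 15:40–16:25.
Thandi free within 08:00–16:30: 08:00–11:45, 12:25–12:40, 13:05–13:10, 13:35–15:20, 15:45–16:15.
Keiko ∩ Ximena: 13:35–15:00.
Keiko ∩ Ximena ∩ Isla: 13:35–14:25, 14:35–15:00.
Keiko ∩ Ximena ∩ Isla ∩ Wyatt: (none).
Keiko ∩ Ximena ∩ Isla ∩ Wyatt ∩ Thandi: (none).
Windows ≥ 60 min: (none).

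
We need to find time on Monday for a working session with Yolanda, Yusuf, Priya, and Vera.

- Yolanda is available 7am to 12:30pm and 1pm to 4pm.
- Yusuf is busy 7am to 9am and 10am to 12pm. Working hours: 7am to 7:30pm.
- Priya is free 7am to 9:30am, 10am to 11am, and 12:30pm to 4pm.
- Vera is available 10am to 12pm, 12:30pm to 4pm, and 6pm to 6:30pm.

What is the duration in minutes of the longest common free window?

180 minutes

Yusuf free within 07:00–19:30: 09:00–10:00, 12:00–19:30.
Yolanda ∩ Yusuf: 09:00–10:00, 12:00–12:30, 13:00–16:00.
Yolanda ∩ Yusuf ∩ Priya: 09:00–09:30, 13:00–16:00.
Yolanda ∩ Yusuf ∩ Priya ∩ Vera: 13:00–16:00.
Single common window of 180 minutes.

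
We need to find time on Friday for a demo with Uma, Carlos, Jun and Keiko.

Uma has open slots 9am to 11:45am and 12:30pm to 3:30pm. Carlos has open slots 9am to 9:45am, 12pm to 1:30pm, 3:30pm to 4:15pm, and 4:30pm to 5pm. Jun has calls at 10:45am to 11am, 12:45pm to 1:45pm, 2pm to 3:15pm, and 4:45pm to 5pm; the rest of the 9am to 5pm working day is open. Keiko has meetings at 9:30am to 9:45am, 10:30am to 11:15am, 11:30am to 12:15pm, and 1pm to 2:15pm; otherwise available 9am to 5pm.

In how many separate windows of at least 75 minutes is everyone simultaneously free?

0

Jun free within 09:00–17:00: 09:00–10:45, 11:00–12:45, 13:45–14:00, 15:15–16:45.
Keiko free within 09:00–17:00: 09:00–09:30, 09:45–10:30, 11:15–11:30, 12:15–13:00, 14:15–17:00.
Uma ∩ Carlos: 09:00–09:45, 12:30–13:30.
Uma ∩ Carlos ∩ Jun: 09:00–09:45, 12:30–12:45.
Uma ∩ Carlos ∩ Jun ∩ Keiko: 09:00–09:30, 12:30–12:45.
Windows ≥ 75 min: (none).
That's 0 windows.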